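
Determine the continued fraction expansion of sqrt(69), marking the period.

[8; (3, 3, 1, 4, 1, 3, 3, 16)]

Write x_i = (sqrt(69) + m_i)/d_i with (m_0, d_0) = (0, 1). a_0 = floor(sqrt(69)) = 8, since 8^2 = 64 <= 69 < 81 = 9^2.
Iterate m_{i+1} = d_i*a_i - m_i, d_{i+1} = (69 - m_{i+1}^2)/d_i, a_{i+1} = floor((a_0 + m_{i+1})/d_{i+1}):
  m_1 = 1*8 - 0 = 8, d_1 = (69 - 8^2)/1 = 5/1 = 5, a_1 = floor((8 + 8)/5) = 3.
  m_2 = 5*3 - 8 = 7, d_2 = (69 - 7^2)/5 = 20/5 = 4, a_2 = floor((8 + 7)/4) = 3.
  m_3 = 4*3 - 7 = 5, d_3 = (69 - 5^2)/4 = 44/4 = 11, a_3 = floor((8 + 5)/11) = 1.
  m_4 = 11*1 - 5 = 6, d_4 = (69 - 6^2)/11 = 33/11 = 3, a_4 = floor((8 + 6)/3) = 4.
  m_5 = 3*4 - 6 = 6, d_5 = (69 - 6^2)/3 = 33/3 = 11, a_5 = floor((8 + 6)/11) = 1.
  m_6 = 11*1 - 6 = 5, d_6 = (69 - 5^2)/11 = 44/11 = 4, a_6 = floor((8 + 5)/4) = 3.
  m_7 = 4*3 - 5 = 7, d_7 = (69 - 7^2)/4 = 20/4 = 5, a_7 = floor((8 + 7)/5) = 3.
  m_8 = 5*3 - 7 = 8, d_8 = (69 - 8^2)/5 = 5/5 = 1, a_8 = floor((8 + 8)/1) = 16.
  m_9 = 1*16 - 8 = 8, d_9 = (69 - 8^2)/1 = 5/1 = 5: (m_9, d_9) = (m_1, d_1) = (8, 5), so from here the quotients repeat a_1, ..., a_8; the period length is 8.
Hence the expansion of sqrt(69) is a_0 = 8 followed by the repeating block 3, 3, 1, 4, 1, 3, 3, 16 (period 8).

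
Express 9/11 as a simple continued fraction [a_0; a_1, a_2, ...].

[0; 1, 4, 2]

Run the Euclidean algorithm on 9 and 11; the successive quotients are the partial quotients a_0, a_1, ... (each step inverts the fractional part left over by the previous one):
  9 = 0*11 + 9, so a_0 = 0.
  11 = 1*9 + 2, so a_1 = 1.
  9 = 4*2 + 1, so a_2 = 4.
  2 = 2*1 + 0, so a_3 = 2.
The remainder reaches 0 after 4 divisions, so the expansion has 4 partial quotients, read off in order.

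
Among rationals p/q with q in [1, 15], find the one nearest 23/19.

17/14

Expand x = 23/19 as a continued fraction with the Euclidean algorithm:
  23 = 1*19 + 4, so a_0 = 1.
  19 = 4*4 + 3, so a_1 = 4.
  4 = 1*3 + 1, so a_2 = 1.
  3 = 3*1 + 0, so a_3 = 3.
so x = [1; 4, 1, 3].
Convergents (p_i = a_i*p_{i-1} + p_{i-2}, q_i = a_i*q_{i-1} + q_{i-2} with p_{-2}=0, p_{-1}=1, q_{-2}=1, q_{-1}=0), until the denominator exceeds 15:
  i=0: a_0=1, p_0 = 1*1 + 0 = 1, q_0 = 1*0 + 1 = 1.
  i=1: a_1=4, p_1 = 4*1 + 1 = 5, q_1 = 4*1 + 0 = 4.
  i=2: a_2=1, p_2 = 1*5 + 1 = 6, q_2 = 1*4 + 1 = 5.
  i=3: a_3=3, p_3 = 3*6 + 5 = 23, q_3 = 3*5 + 4 = 19.
q_3 = 19 > 15, so the last convergent with denominator <= 15 is p_2/q_2 = 6/5.
The closest fraction with denominator <= 15 is either p_2/q_2 or the intermediate fraction (k*p_2 + p_1)/(k*q_2 + q_1) with the largest k >= 1 whose denominator stays <= 15; these approach x as k grows, and every other convergent or intermediate fraction in range is farther away.
Largest k: floor((15 - q_1)/q_2) = floor((15 - 4)/5) = 2.
That gives (2*6 + 5)/(2*5 + 4) = 17/14.
Compare the errors: |x - 6/5| = |23*5 - 6*19|/(19*5) = 1/95, and |x - 17/14| = |23*14 - 17*19|/(19*14) = 1/266.
Cross-multiplying, 1*95 = 95 < 266 = 1*266, so 1/266 is smaller: the intermediate fraction 17/14 is closer to x than 6/5.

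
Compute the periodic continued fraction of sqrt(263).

Write x_i = (sqrt(263) + m_i)/d_i with (m_0, d_0) = (0, 1). a_0 = floor(sqrt(263)) = 16, since 16^2 = 256 <= 263 < 289 = 17^2.
Iterate m_{i+1} = d_i*a_i - m_i, d_{i+1} = (263 - m_{i+1}^2)/d_i, a_{i+1} = floor((a_0 + m_{i+1})/d_{i+1}):
  m_1 = 1*16 - 0 = 16, d_1 = (263 - 16^2)/1 = 7/1 = 7, a_1 = floor((16 + 16)/7) = 4.
  m_2 = 7*4 - 16 = 12, d_2 = (263 - 12^2)/7 = 119/7 = 17, a_2 = floor((16 + 12)/17) = 1.
  m_3 = 17*1 - 12 = 5, d_3 = (263 - 5^2)/17 = 238/17 = 14, a_3 = floor((16 + 5)/14) = 1.
  m_4 = 14*1 - 5 = 9, d_4 = (263 - 9^2)/14 = 182/14 = 13, a_4 = floor((16 + 9)/13) = 1.
  m_5 = 13*1 - 9 = 4, d_5 = (263 - 4^2)/13 = 247/13 = 19, a_5 = floor((16 + 4)/19) = 1.
  m_6 = 19*1 - 4 = 15, d_6 = (263 - 15^2)/19 = 38/19 = 2, a_6 = floor((16 + 15)/2) = 15.
  m_7 = 2*15 - 15 = 15, d_7 = (263 - 15^2)/2 = 38/2 = 19, a_7 = floor((16 + 15)/19) = 1.
  m_8 = 19*1 - 15 = 4, d_8 = (263 - 4^2)/19 = 247/19 = 13, a_8 = floor((16 + 4)/13) = 1.
  m_9 = 13*1 - 4 = 9, d_9 = (263 - 9^2)/13 = 182/13 = 14, a_9 = floor((16 + 9)/14) = 1.
  m_10 = 14*1 - 9 = 5, d_10 = (263 - 5^2)/14 = 238/14 = 17, a_10 = floor((16 + 5)/17) = 1.
  m_11 = 17*1 - 5 = 12, d_11 = (263 - 12^2)/17 = 119/17 = 7, a_11 = floor((16 + 12)/7) = 4.
  m_12 = 7*4 - 12 = 16, d_12 = (263 - 16^2)/7 = 7/7 = 1, a_12 = floor((16 + 16)/1) = 32.
  m_13 = 1*32 - 16 = 16, d_13 = (263 - 16^2)/1 = 7/1 = 7: (m_13, d_13) = (m_1, d_1) = (16, 7), so from here the quotients repeat a_1, ..., a_12; the period length is 12.
Hence the expansion of sqrt(263) is a_0 = 16 followed by the repeating block 4, 1, 1, 1, 1, 15, 1, 1, 1, 1, 4, 32 (period 12).

[16; (4, 1, 1, 1, 1, 15, 1, 1, 1, 1, 4, 32)]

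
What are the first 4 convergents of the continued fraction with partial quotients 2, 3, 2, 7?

2/1, 7/3, 16/7, 119/52

Using the convergent recurrence p_i = a_i*p_{i-1} + p_{i-2}, q_i = a_i*q_{i-1} + q_{i-2} with p_{-2}=0, p_{-1}=1, q_{-2}=1, q_{-1}=0:
  i=0: a_0=2, p_0 = 2*1 + 0 = 2, q_0 = 2*0 + 1 = 1.
  i=1: a_1=3, p_1 = 3*2 + 1 = 7, q_1 = 3*1 + 0 = 3.
  i=2: a_2=2, p_2 = 2*7 + 2 = 16, q_2 = 2*3 + 1 = 7.
  i=3: a_3=7, p_3 = 7*16 + 7 = 119, q_3 = 7*7 + 3 = 52.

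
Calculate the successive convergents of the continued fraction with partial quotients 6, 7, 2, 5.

Using the convergent recurrence p_i = a_i*p_{i-1} + p_{i-2}, q_i = a_i*q_{i-1} + q_{i-2} with p_{-2}=0, p_{-1}=1, q_{-2}=1, q_{-1}=0:
  i=0: a_0=6, p_0 = 6*1 + 0 = 6, q_0 = 6*0 + 1 = 1.
  i=1: a_1=7, p_1 = 7*6 + 1 = 43, q_1 = 7*1 + 0 = 7.
  i=2: a_2=2, p_2 = 2*43 + 6 = 92, q_2 = 2*7 + 1 = 15.
  i=3: a_3=5, p_3 = 5*92 + 43 = 503, q_3 = 5*15 + 7 = 82.

6/1, 43/7, 92/15, 503/82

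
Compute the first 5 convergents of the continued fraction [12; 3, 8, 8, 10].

Using the convergent recurrence p_i = a_i*p_{i-1} + p_{i-2}, q_i = a_i*q_{i-1} + q_{i-2} with p_{-2}=0, p_{-1}=1, q_{-2}=1, q_{-1}=0:
  i=0: a_0=12, p_0 = 12*1 + 0 = 12, q_0 = 12*0 + 1 = 1.
  i=1: a_1=3, p_1 = 3*12 + 1 = 37, q_1 = 3*1 + 0 = 3.
  i=2: a_2=8, p_2 = 8*37 + 12 = 308, q_2 = 8*3 + 1 = 25.
  i=3: a_3=8, p_3 = 8*308 + 37 = 2501, q_3 = 8*25 + 3 = 203.
  i=4: a_4=10, p_4 = 10*2501 + 308 = 25318, q_4 = 10*203 + 25 = 2055.

12/1, 37/3, 308/25, 2501/203, 25318/2055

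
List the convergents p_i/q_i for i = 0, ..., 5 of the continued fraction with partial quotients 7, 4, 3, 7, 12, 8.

Using the convergent recurrence p_i = a_i*p_{i-1} + p_{i-2}, q_i = a_i*q_{i-1} + q_{i-2} with p_{-2}=0, p_{-1}=1, q_{-2}=1, q_{-1}=0:
  i=0: a_0=7, p_0 = 7*1 + 0 = 7, q_0 = 7*0 + 1 = 1.
  i=1: a_1=4, p_1 = 4*7 + 1 = 29, q_1 = 4*1 + 0 = 4.
  i=2: a_2=3, p_2 = 3*29 + 7 = 94, q_2 = 3*4 + 1 = 13.
  i=3: a_3=7, p_3 = 7*94 + 29 = 687, q_3 = 7*13 + 4 = 95.
  i=4: a_4=12, p_4 = 12*687 + 94 = 8338, q_4 = 12*95 + 13 = 1153.
  i=5: a_5=8, p_5 = 8*8338 + 687 = 67391, q_5 = 8*1153 + 95 = 9319.

7/1, 29/4, 94/13, 687/95, 8338/1153, 67391/9319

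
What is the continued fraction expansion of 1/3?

Run the Euclidean algorithm on 1 and 3; the successive quotients are the partial quotients a_0, a_1, ... (each step inverts the fractional part left over by the previous one):
  1 = 0*3 + 1, so a_0 = 0.
  3 = 3*1 + 0, so a_1 = 3.
The remainder reaches 0 after 2 divisions, so the expansion has 2 partial quotients, read off in order.

[0; 3]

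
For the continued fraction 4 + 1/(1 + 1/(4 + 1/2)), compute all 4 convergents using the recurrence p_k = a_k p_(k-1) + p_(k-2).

4/1, 5/1, 24/5, 53/11

Using the convergent recurrence p_i = a_i*p_{i-1} + p_{i-2}, q_i = a_i*q_{i-1} + q_{i-2} with p_{-2}=0, p_{-1}=1, q_{-2}=1, q_{-1}=0:
  i=0: a_0=4, p_0 = 4*1 + 0 = 4, q_0 = 4*0 + 1 = 1.
  i=1: a_1=1, p_1 = 1*4 + 1 = 5, q_1 = 1*1 + 0 = 1.
  i=2: a_2=4, p_2 = 4*5 + 4 = 24, q_2 = 4*1 + 1 = 5.
  i=3: a_3=2, p_3 = 2*24 + 5 = 53, q_3 = 2*5 + 1 = 11.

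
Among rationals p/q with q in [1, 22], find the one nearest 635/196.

Expand x = 635/196 as a continued fraction with the Euclidean algorithm:
  635 = 3*196 + 47, so a_0 = 3.
  196 = 4*47 + 8, so a_1 = 4.
  47 = 5*8 + 7, so a_2 = 5.
  8 = 1*7 + 1, so a_3 = 1.
  7 = 7*1 + 0, so a_4 = 7.
so x = [3; 4, 5, 1, 7].
Convergents (p_i = a_i*p_{i-1} + p_{i-2}, q_i = a_i*q_{i-1} + q_{i-2} with p_{-2}=0, p_{-1}=1, q_{-2}=1, q_{-1}=0), until the denominator exceeds 22:
  i=0: a_0=3, p_0 = 3*1 + 0 = 3, q_0 = 3*0 + 1 = 1.
  i=1: a_1=4, p_1 = 4*3 + 1 = 13, q_1 = 4*1 + 0 = 4.
  i=2: a_2=5, p_2 = 5*13 + 3 = 68, q_2 = 5*4 + 1 = 21.
  i=3: a_3=1, p_3 = 1*68 + 13 = 81, q_3 = 1*21 + 4 = 25.
q_3 = 25 > 22, so the last convergent with denominator <= 22 is p_2/q_2 = 68/21.
The closest fraction with denominator <= 22 is either p_2/q_2 or the intermediate fraction (k*p_2 + p_1)/(k*q_2 + q_1) with the largest k >= 1 whose denominator stays <= 22; these approach x as k grows, and every other convergent or intermediate fraction in range is farther away.
Largest k: floor((22 - q_1)/q_2) = floor((22 - 4)/21) = 0.
Since k = 0, no intermediate fraction beyond p_2/q_2 has denominator <= 22, so the convergent 68/21 is the closest (its error is |635*21 - 68*196|/(196*21) = 7/4116).

68/21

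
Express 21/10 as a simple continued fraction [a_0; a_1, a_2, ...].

[2; 10]

Run the Euclidean algorithm on 21 and 10; the successive quotients are the partial quotients a_0, a_1, ... (each step inverts the fractional part left over by the previous one):
  21 = 2*10 + 1, so a_0 = 2.
  10 = 10*1 + 0, so a_1 = 10.
The remainder reaches 0 after 2 divisions, so the expansion has 2 partial quotients, read off in order.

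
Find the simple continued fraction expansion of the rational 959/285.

Run the Euclidean algorithm on 959 and 285; the successive quotients are the partial quotients a_0, a_1, ... (each step inverts the fractional part left over by the previous one):
  959 = 3*285 + 104, so a_0 = 3.
  285 = 2*104 + 77, so a_1 = 2.
  104 = 1*77 + 27, so a_2 = 1.
  77 = 2*27 + 23, so a_3 = 2.
  27 = 1*23 + 4, so a_4 = 1.
  23 = 5*4 + 3, so a_5 = 5.
  4 = 1*3 + 1, so a_6 = 1.
  3 = 3*1 + 0, so a_7 = 3.
The remainder reaches 0 after 8 divisions, so the expansion has 8 partial quotients, read off in order.

[3; 2, 1, 2, 1, 5, 1, 3]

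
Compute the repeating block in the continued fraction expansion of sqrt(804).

[28; (2, 1, 4, 2, 18, 2, 4, 1, 2, 56)]

Write x_i = (sqrt(804) + m_i)/d_i with (m_0, d_0) = (0, 1). a_0 = floor(sqrt(804)) = 28, since 28^2 = 784 <= 804 < 841 = 29^2.
Iterate m_{i+1} = d_i*a_i - m_i, d_{i+1} = (804 - m_{i+1}^2)/d_i, a_{i+1} = floor((a_0 + m_{i+1})/d_{i+1}):
  m_1 = 1*28 - 0 = 28, d_1 = (804 - 28^2)/1 = 20/1 = 20, a_1 = floor((28 + 28)/20) = 2.
  m_2 = 20*2 - 28 = 12, d_2 = (804 - 12^2)/20 = 660/20 = 33, a_2 = floor((28 + 12)/33) = 1.
  m_3 = 33*1 - 12 = 21, d_3 = (804 - 21^2)/33 = 363/33 = 11, a_3 = floor((28 + 21)/11) = 4.
  m_4 = 11*4 - 21 = 23, d_4 = (804 - 23^2)/11 = 275/11 = 25, a_4 = floor((28 + 23)/25) = 2.
  m_5 = 25*2 - 23 = 27, d_5 = (804 - 27^2)/25 = 75/25 = 3, a_5 = floor((28 + 27)/3) = 18.
  m_6 = 3*18 - 27 = 27, d_6 = (804 - 27^2)/3 = 75/3 = 25, a_6 = floor((28 + 27)/25) = 2.
  m_7 = 25*2 - 27 = 23, d_7 = (804 - 23^2)/25 = 275/25 = 11, a_7 = floor((28 + 23)/11) = 4.
  m_8 = 11*4 - 23 = 21, d_8 = (804 - 21^2)/11 = 363/11 = 33, a_8 = floor((28 + 21)/33) = 1.
  m_9 = 33*1 - 21 = 12, d_9 = (804 - 12^2)/33 = 660/33 = 20, a_9 = floor((28 + 12)/20) = 2.
  m_10 = 20*2 - 12 = 28, d_10 = (804 - 28^2)/20 = 20/20 = 1, a_10 = floor((28 + 28)/1) = 56.
  m_11 = 1*56 - 28 = 28, d_11 = (804 - 28^2)/1 = 20/1 = 20: (m_11, d_11) = (m_1, d_1) = (28, 20), so from here the quotients repeat a_1, ..., a_10; the period length is 10.
Hence the expansion of sqrt(804) is a_0 = 28 followed by the repeating block 2, 1, 4, 2, 18, 2, 4, 1, 2, 56 (period 10).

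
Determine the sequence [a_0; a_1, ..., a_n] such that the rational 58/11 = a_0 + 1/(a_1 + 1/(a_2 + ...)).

[5; 3, 1, 2]

Run the Euclidean algorithm on 58 and 11; the successive quotients are the partial quotients a_0, a_1, ... (each step inverts the fractional part left over by the previous one):
  58 = 5*11 + 3, so a_0 = 5.
  11 = 3*3 + 2, so a_1 = 3.
  3 = 1*2 + 1, so a_2 = 1.
  2 = 2*1 + 0, so a_3 = 2.
The remainder reaches 0 after 4 divisions, so the expansion has 4 partial quotients, read off in order.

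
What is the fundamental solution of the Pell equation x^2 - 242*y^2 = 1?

(x, y) = (19601, 1260)

First expand sqrt(242) as a continued fraction. With x_i = (sqrt(242) + m_i)/d_i and (m_0, d_0) = (0, 1): a_0 = floor(sqrt(242)) = 15, since 15^2 = 225 <= 242 < 256 = 16^2.
Iterate m_{i+1} = d_i*a_i - m_i, d_{i+1} = (242 - m_{i+1}^2)/d_i, a_{i+1} = floor((a_0 + m_{i+1})/d_{i+1}):
  m_1 = 1*15 - 0 = 15, d_1 = (242 - 15^2)/1 = 17/1 = 17, a_1 = floor((15 + 15)/17) = 1.
  m_2 = 17*1 - 15 = 2, d_2 = (242 - 2^2)/17 = 238/17 = 14, a_2 = floor((15 + 2)/14) = 1.
  m_3 = 14*1 - 2 = 12, d_3 = (242 - 12^2)/14 = 98/14 = 7, a_3 = floor((15 + 12)/7) = 3.
  m_4 = 7*3 - 12 = 9, d_4 = (242 - 9^2)/7 = 161/7 = 23, a_4 = floor((15 + 9)/23) = 1.
  m_5 = 23*1 - 9 = 14, d_5 = (242 - 14^2)/23 = 46/23 = 2, a_5 = floor((15 + 14)/2) = 14.
  m_6 = 2*14 - 14 = 14, d_6 = (242 - 14^2)/2 = 46/2 = 23, a_6 = floor((15 + 14)/23) = 1.
  m_7 = 23*1 - 14 = 9, d_7 = (242 - 9^2)/23 = 161/23 = 7, a_7 = floor((15 + 9)/7) = 3.
  m_8 = 7*3 - 9 = 12, d_8 = (242 - 12^2)/7 = 98/7 = 14, a_8 = floor((15 + 12)/14) = 1.
  m_9 = 14*1 - 12 = 2, d_9 = (242 - 2^2)/14 = 238/14 = 17, a_9 = floor((15 + 2)/17) = 1.
  m_10 = 17*1 - 2 = 15, d_10 = (242 - 15^2)/17 = 17/17 = 1, a_10 = floor((15 + 15)/1) = 30.
  m_11 = 1*30 - 15 = 15, d_11 = (242 - 15^2)/1 = 17/1 = 17: (m_11, d_11) = (m_1, d_1) = (15, 17), so from here the quotients repeat a_1, ..., a_10; the period length is 10.
So sqrt(242) = [15; (1, 1, 3, 1, 14, 1, 3, 1, 1, 30)] with period length k = 10.
k is even, so the fundamental solution of x^2 - 242y^2 = 1 is (p_{k-1}, q_{k-1}) = (p_9, q_9); compute convergents through index 9.
Convergents (p_i = a_i*p_{i-1} + p_{i-2}, q_i = a_i*q_{i-1} + q_{i-2} with p_{-2}=0, p_{-1}=1, q_{-2}=1, q_{-1}=0):
  i=0: a_0=15, p_0 = 15*1 + 0 = 15, q_0 = 15*0 + 1 = 1.
  i=1: a_1=1, p_1 = 1*15 + 1 = 16, q_1 = 1*1 + 0 = 1.
  i=2: a_2=1, p_2 = 1*16 + 15 = 31, q_2 = 1*1 + 1 = 2.
  i=3: a_3=3, p_3 = 3*31 + 16 = 109, q_3 = 3*2 + 1 = 7.
  i=4: a_4=1, p_4 = 1*109 + 31 = 140, q_4 = 1*7 + 2 = 9.
  i=5: a_5=14, p_5 = 14*140 + 109 = 2069, q_5 = 14*9 + 7 = 133.
  i=6: a_6=1, p_6 = 1*2069 + 140 = 2209, q_6 = 1*133 + 9 = 142.
  i=7: a_7=3, p_7 = 3*2209 + 2069 = 8696, q_7 = 3*142 + 133 = 559.
  i=8: a_8=1, p_8 = 1*8696 + 2209 = 10905, q_8 = 1*559 + 142 = 701.
  i=9: a_9=1, p_9 = 1*10905 + 8696 = 19601, q_9 = 1*701 + 559 = 1260.
Check: 19601^2 - 242*1260^2 = 384199201 - 384199200 = 1, so (x, y) = (19601, 1260) solves the equation, and by the theorem it is the least positive solution.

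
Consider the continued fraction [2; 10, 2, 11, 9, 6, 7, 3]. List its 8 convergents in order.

Using the convergent recurrence p_i = a_i*p_{i-1} + p_{i-2}, q_i = a_i*q_{i-1} + q_{i-2} with p_{-2}=0, p_{-1}=1, q_{-2}=1, q_{-1}=0:
  i=0: a_0=2, p_0 = 2*1 + 0 = 2, q_0 = 2*0 + 1 = 1.
  i=1: a_1=10, p_1 = 10*2 + 1 = 21, q_1 = 10*1 + 0 = 10.
  i=2: a_2=2, p_2 = 2*21 + 2 = 44, q_2 = 2*10 + 1 = 21.
  i=3: a_3=11, p_3 = 11*44 + 21 = 505, q_3 = 11*21 + 10 = 241.
  i=4: a_4=9, p_4 = 9*505 + 44 = 4589, q_4 = 9*241 + 21 = 2190.
  i=5: a_5=6, p_5 = 6*4589 + 505 = 28039, q_5 = 6*2190 + 241 = 13381.
  i=6: a_6=7, p_6 = 7*28039 + 4589 = 200862, q_6 = 7*13381 + 2190 = 95857.
  i=7: a_7=3, p_7 = 3*200862 + 28039 = 630625, q_7 = 3*95857 + 13381 = 300952.

2/1, 21/10, 44/21, 505/241, 4589/2190, 28039/13381, 200862/95857, 630625/300952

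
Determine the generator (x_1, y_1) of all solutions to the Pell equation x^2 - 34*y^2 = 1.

First expand sqrt(34) as a continued fraction. With x_i = (sqrt(34) + m_i)/d_i and (m_0, d_0) = (0, 1): a_0 = floor(sqrt(34)) = 5, since 5^2 = 25 <= 34 < 36 = 6^2.
Iterate m_{i+1} = d_i*a_i - m_i, d_{i+1} = (34 - m_{i+1}^2)/d_i, a_{i+1} = floor((a_0 + m_{i+1})/d_{i+1}):
  m_1 = 1*5 - 0 = 5, d_1 = (34 - 5^2)/1 = 9/1 = 9, a_1 = floor((5 + 5)/9) = 1.
  m_2 = 9*1 - 5 = 4, d_2 = (34 - 4^2)/9 = 18/9 = 2, a_2 = floor((5 + 4)/2) = 4.
  m_3 = 2*4 - 4 = 4, d_3 = (34 - 4^2)/2 = 18/2 = 9, a_3 = floor((5 + 4)/9) = 1.
  m_4 = 9*1 - 4 = 5, d_4 = (34 - 5^2)/9 = 9/9 = 1, a_4 = floor((5 + 5)/1) = 10.
  m_5 = 1*10 - 5 = 5, d_5 = (34 - 5^2)/1 = 9/1 = 9: (m_5, d_5) = (m_1, d_1) = (5, 9), so from here the quotients repeat a_1, ..., a_4; the period length is 4.
So sqrt(34) = [5; (1, 4, 1, 10)] with period length k = 4.
k is even, so the fundamental solution of x^2 - 34y^2 = 1 is (p_{k-1}, q_{k-1}) = (p_3, q_3); compute convergents through index 3.
Convergents (p_i = a_i*p_{i-1} + p_{i-2}, q_i = a_i*q_{i-1} + q_{i-2} with p_{-2}=0, p_{-1}=1, q_{-2}=1, q_{-1}=0):
  i=0: a_0=5, p_0 = 5*1 + 0 = 5, q_0 = 5*0 + 1 = 1.
  i=1: a_1=1, p_1 = 1*5 + 1 = 6, q_1 = 1*1 + 0 = 1.
  i=2: a_2=4, p_2 = 4*6 + 5 = 29, q_2 = 4*1 + 1 = 5.
  i=3: a_3=1, p_3 = 1*29 + 6 = 35, q_3 = 1*5 + 1 = 6.
Check: 35^2 - 34*6^2 = 1225 - 1224 = 1, so (x, y) = (35, 6) solves the equation, and by the theorem it is the least positive solution.

(x, y) = (35, 6)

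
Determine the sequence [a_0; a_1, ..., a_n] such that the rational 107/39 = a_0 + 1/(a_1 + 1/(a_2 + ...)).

Run the Euclidean algorithm on 107 and 39; the successive quotients are the partial quotients a_0, a_1, ... (each step inverts the fractional part left over by the previous one):
  107 = 2*39 + 29, so a_0 = 2.
  39 = 1*29 + 10, so a_1 = 1.
  29 = 2*10 + 9, so a_2 = 2.
  10 = 1*9 + 1, so a_3 = 1.
  9 = 9*1 + 0, so a_4 = 9.
The remainder reaches 0 after 5 divisions, so the expansion has 5 partial quotients, read off in order.

[2; 1, 2, 1, 9]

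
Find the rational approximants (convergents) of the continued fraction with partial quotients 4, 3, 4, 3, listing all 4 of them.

Using the convergent recurrence p_i = a_i*p_{i-1} + p_{i-2}, q_i = a_i*q_{i-1} + q_{i-2} with p_{-2}=0, p_{-1}=1, q_{-2}=1, q_{-1}=0:
  i=0: a_0=4, p_0 = 4*1 + 0 = 4, q_0 = 4*0 + 1 = 1.
  i=1: a_1=3, p_1 = 3*4 + 1 = 13, q_1 = 3*1 + 0 = 3.
  i=2: a_2=4, p_2 = 4*13 + 4 = 56, q_2 = 4*3 + 1 = 13.
  i=3: a_3=3, p_3 = 3*56 + 13 = 181, q_3 = 3*13 + 3 = 42.

4/1, 13/3, 56/13, 181/42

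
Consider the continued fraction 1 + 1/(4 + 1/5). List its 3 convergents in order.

1/1, 5/4, 26/21

Using the convergent recurrence p_i = a_i*p_{i-1} + p_{i-2}, q_i = a_i*q_{i-1} + q_{i-2} with p_{-2}=0, p_{-1}=1, q_{-2}=1, q_{-1}=0:
  i=0: a_0=1, p_0 = 1*1 + 0 = 1, q_0 = 1*0 + 1 = 1.
  i=1: a_1=4, p_1 = 4*1 + 1 = 5, q_1 = 4*1 + 0 = 4.
  i=2: a_2=5, p_2 = 5*5 + 1 = 26, q_2 = 5*4 + 1 = 21.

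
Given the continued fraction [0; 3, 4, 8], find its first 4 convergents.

0/1, 1/3, 4/13, 33/107

Using the convergent recurrence p_i = a_i*p_{i-1} + p_{i-2}, q_i = a_i*q_{i-1} + q_{i-2} with p_{-2}=0, p_{-1}=1, q_{-2}=1, q_{-1}=0:
  i=0: a_0=0, p_0 = 0*1 + 0 = 0, q_0 = 0*0 + 1 = 1.
  i=1: a_1=3, p_1 = 3*0 + 1 = 1, q_1 = 3*1 + 0 = 3.
  i=2: a_2=4, p_2 = 4*1 + 0 = 4, q_2 = 4*3 + 1 = 13.
  i=3: a_3=8, p_3 = 8*4 + 1 = 33, q_3 = 8*13 + 3 = 107.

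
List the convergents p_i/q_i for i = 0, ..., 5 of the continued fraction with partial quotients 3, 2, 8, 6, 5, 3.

3/1, 7/2, 59/17, 361/104, 1864/537, 5953/1715

Using the convergent recurrence p_i = a_i*p_{i-1} + p_{i-2}, q_i = a_i*q_{i-1} + q_{i-2} with p_{-2}=0, p_{-1}=1, q_{-2}=1, q_{-1}=0:
  i=0: a_0=3, p_0 = 3*1 + 0 = 3, q_0 = 3*0 + 1 = 1.
  i=1: a_1=2, p_1 = 2*3 + 1 = 7, q_1 = 2*1 + 0 = 2.
  i=2: a_2=8, p_2 = 8*7 + 3 = 59, q_2 = 8*2 + 1 = 17.
  i=3: a_3=6, p_3 = 6*59 + 7 = 361, q_3 = 6*17 + 2 = 104.
  i=4: a_4=5, p_4 = 5*361 + 59 = 1864, q_4 = 5*104 + 17 = 537.
  i=5: a_5=3, p_5 = 3*1864 + 361 = 5953, q_5 = 3*537 + 104 = 1715.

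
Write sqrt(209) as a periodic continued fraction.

[14; (2, 5, 3, 2, 3, 5, 2, 28)]

Write x_i = (sqrt(209) + m_i)/d_i with (m_0, d_0) = (0, 1). a_0 = floor(sqrt(209)) = 14, since 14^2 = 196 <= 209 < 225 = 15^2.
Iterate m_{i+1} = d_i*a_i - m_i, d_{i+1} = (209 - m_{i+1}^2)/d_i, a_{i+1} = floor((a_0 + m_{i+1})/d_{i+1}):
  m_1 = 1*14 - 0 = 14, d_1 = (209 - 14^2)/1 = 13/1 = 13, a_1 = floor((14 + 14)/13) = 2.
  m_2 = 13*2 - 14 = 12, d_2 = (209 - 12^2)/13 = 65/13 = 5, a_2 = floor((14 + 12)/5) = 5.
  m_3 = 5*5 - 12 = 13, d_3 = (209 - 13^2)/5 = 40/5 = 8, a_3 = floor((14 + 13)/8) = 3.
  m_4 = 8*3 - 13 = 11, d_4 = (209 - 11^2)/8 = 88/8 = 11, a_4 = floor((14 + 11)/11) = 2.
  m_5 = 11*2 - 11 = 11, d_5 = (209 - 11^2)/11 = 88/11 = 8, a_5 = floor((14 + 11)/8) = 3.
  m_6 = 8*3 - 11 = 13, d_6 = (209 - 13^2)/8 = 40/8 = 5, a_6 = floor((14 + 13)/5) = 5.
  m_7 = 5*5 - 13 = 12, d_7 = (209 - 12^2)/5 = 65/5 = 13, a_7 = floor((14 + 12)/13) = 2.
  m_8 = 13*2 - 12 = 14, d_8 = (209 - 14^2)/13 = 13/13 = 1, a_8 = floor((14 + 14)/1) = 28.
  m_9 = 1*28 - 14 = 14, d_9 = (209 - 14^2)/1 = 13/1 = 13: (m_9, d_9) = (m_1, d_1) = (14, 13), so from here the quotients repeat a_1, ..., a_8; the period length is 8.
Hence the expansion of sqrt(209) is a_0 = 14 followed by the repeating block 2, 5, 3, 2, 3, 5, 2, 28 (period 8).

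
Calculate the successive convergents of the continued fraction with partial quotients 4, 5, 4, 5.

Using the convergent recurrence p_i = a_i*p_{i-1} + p_{i-2}, q_i = a_i*q_{i-1} + q_{i-2} with p_{-2}=0, p_{-1}=1, q_{-2}=1, q_{-1}=0:
  i=0: a_0=4, p_0 = 4*1 + 0 = 4, q_0 = 4*0 + 1 = 1.
  i=1: a_1=5, p_1 = 5*4 + 1 = 21, q_1 = 5*1 + 0 = 5.
  i=2: a_2=4, p_2 = 4*21 + 4 = 88, q_2 = 4*5 + 1 = 21.
  i=3: a_3=5, p_3 = 5*88 + 21 = 461, q_3 = 5*21 + 5 = 110.

4/1, 21/5, 88/21, 461/110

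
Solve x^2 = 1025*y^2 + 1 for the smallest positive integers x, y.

(x, y) = (2049, 64)

First expand sqrt(1025) as a continued fraction. With x_i = (sqrt(1025) + m_i)/d_i and (m_0, d_0) = (0, 1): a_0 = floor(sqrt(1025)) = 32, since 32^2 = 1024 <= 1025 < 1089 = 33^2.
Iterate m_{i+1} = d_i*a_i - m_i, d_{i+1} = (1025 - m_{i+1}^2)/d_i, a_{i+1} = floor((a_0 + m_{i+1})/d_{i+1}):
  m_1 = 1*32 - 0 = 32, d_1 = (1025 - 32^2)/1 = 1/1 = 1, a_1 = floor((32 + 32)/1) = 64.
  m_2 = 1*64 - 32 = 32, d_2 = (1025 - 32^2)/1 = 1/1 = 1: (m_2, d_2) = (m_1, d_1) = (32, 1), so from here the quotient a_1 repeats; the period length is 1.
So sqrt(1025) = [32; (64)] with period length k = 1.
k is odd, so (p_{k-1}, q_{k-1}) only solves x^2 - 1025y^2 = -1 and the fundamental solution of x^2 - 1025y^2 = 1 is (p_{2k-1}, q_{2k-1}) = (p_1, q_1); compute convergents through index 1, running through the period twice.
Convergents (p_i = a_i*p_{i-1} + p_{i-2}, q_i = a_i*q_{i-1} + q_{i-2} with p_{-2}=0, p_{-1}=1, q_{-2}=1, q_{-1}=0):
  i=0: a_0=32, p_0 = 32*1 + 0 = 32, q_0 = 32*0 + 1 = 1.
  i=1: a_1=64, p_1 = 64*32 + 1 = 2049, q_1 = 64*1 + 0 = 64.
Indeed p_0^2 - 1025*q_0^2 = 1024 - 1025 = -1, not +1.
Check: 2049^2 - 1025*64^2 = 4198401 - 4198400 = 1, so (x, y) = (2049, 64) solves the equation, and by the theorem it is the least positive solution.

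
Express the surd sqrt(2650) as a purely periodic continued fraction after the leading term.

[51; (2, 10, 1, 16, 4, 16, 1, 10, 2, 102)]

Write x_i = (sqrt(2650) + m_i)/d_i with (m_0, d_0) = (0, 1). a_0 = floor(sqrt(2650)) = 51, since 51^2 = 2601 <= 2650 < 2704 = 52^2.
Iterate m_{i+1} = d_i*a_i - m_i, d_{i+1} = (2650 - m_{i+1}^2)/d_i, a_{i+1} = floor((a_0 + m_{i+1})/d_{i+1}):
  m_1 = 1*51 - 0 = 51, d_1 = (2650 - 51^2)/1 = 49/1 = 49, a_1 = floor((51 + 51)/49) = 2.
  m_2 = 49*2 - 51 = 47, d_2 = (2650 - 47^2)/49 = 441/49 = 9, a_2 = floor((51 + 47)/9) = 10.
  m_3 = 9*10 - 47 = 43, d_3 = (2650 - 43^2)/9 = 801/9 = 89, a_3 = floor((51 + 43)/89) = 1.
  m_4 = 89*1 - 43 = 46, d_4 = (2650 - 46^2)/89 = 534/89 = 6, a_4 = floor((51 + 46)/6) = 16.
  m_5 = 6*16 - 46 = 50, d_5 = (2650 - 50^2)/6 = 150/6 = 25, a_5 = floor((51 + 50)/25) = 4.
  m_6 = 25*4 - 50 = 50, d_6 = (2650 - 50^2)/25 = 150/25 = 6, a_6 = floor((51 + 50)/6) = 16.
  m_7 = 6*16 - 50 = 46, d_7 = (2650 - 46^2)/6 = 534/6 = 89, a_7 = floor((51 + 46)/89) = 1.
  m_8 = 89*1 - 46 = 43, d_8 = (2650 - 43^2)/89 = 801/89 = 9, a_8 = floor((51 + 43)/9) = 10.
  m_9 = 9*10 - 43 = 47, d_9 = (2650 - 47^2)/9 = 441/9 = 49, a_9 = floor((51 + 47)/49) = 2.
  m_10 = 49*2 - 47 = 51, d_10 = (2650 - 51^2)/49 = 49/49 = 1, a_10 = floor((51 + 51)/1) = 102.
  m_11 = 1*102 - 51 = 51, d_11 = (2650 - 51^2)/1 = 49/1 = 49: (m_11, d_11) = (m_1, d_1) = (51, 49), so from here the quotients repeat a_1, ..., a_10; the period length is 10.
Hence the expansion of sqrt(2650) is a_0 = 51 followed by the repeating block 2, 10, 1, 16, 4, 16, 1, 10, 2, 102 (period 10).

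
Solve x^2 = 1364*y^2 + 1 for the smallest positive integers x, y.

(x, y) = (10626551, 287730)

First expand sqrt(1364) as a continued fraction. With x_i = (sqrt(1364) + m_i)/d_i and (m_0, d_0) = (0, 1): a_0 = floor(sqrt(1364)) = 36, since 36^2 = 1296 <= 1364 < 1369 = 37^2.
Iterate m_{i+1} = d_i*a_i - m_i, d_{i+1} = (1364 - m_{i+1}^2)/d_i, a_{i+1} = floor((a_0 + m_{i+1})/d_{i+1}):
  m_1 = 1*36 - 0 = 36, d_1 = (1364 - 36^2)/1 = 68/1 = 68, a_1 = floor((36 + 36)/68) = 1.
  m_2 = 68*1 - 36 = 32, d_2 = (1364 - 32^2)/68 = 340/68 = 5, a_2 = floor((36 + 32)/5) = 13.
  m_3 = 5*13 - 32 = 33, d_3 = (1364 - 33^2)/5 = 275/5 = 55, a_3 = floor((36 + 33)/55) = 1.
  m_4 = 55*1 - 33 = 22, d_4 = (1364 - 22^2)/55 = 880/55 = 16, a_4 = floor((36 + 22)/16) = 3.
  m_5 = 16*3 - 22 = 26, d_5 = (1364 - 26^2)/16 = 688/16 = 43, a_5 = floor((36 + 26)/43) = 1.
  m_6 = 43*1 - 26 = 17, d_6 = (1364 - 17^2)/43 = 1075/43 = 25, a_6 = floor((36 + 17)/25) = 2.
  m_7 = 25*2 - 17 = 33, d_7 = (1364 - 33^2)/25 = 275/25 = 11, a_7 = floor((36 + 33)/11) = 6.
  m_8 = 11*6 - 33 = 33, d_8 = (1364 - 33^2)/11 = 275/11 = 25, a_8 = floor((36 + 33)/25) = 2.
  m_9 = 25*2 - 33 = 17, d_9 = (1364 - 17^2)/25 = 1075/25 = 43, a_9 = floor((36 + 17)/43) = 1.
  m_10 = 43*1 - 17 = 26, d_10 = (1364 - 26^2)/43 = 688/43 = 16, a_10 = floor((36 + 26)/16) = 3.
  m_11 = 16*3 - 26 = 22, d_11 = (1364 - 22^2)/16 = 880/16 = 55, a_11 = floor((36 + 22)/55) = 1.
  m_12 = 55*1 - 22 = 33, d_12 = (1364 - 33^2)/55 = 275/55 = 5, a_12 = floor((36 + 33)/5) = 13.
  m_13 = 5*13 - 33 = 32, d_13 = (1364 - 32^2)/5 = 340/5 = 68, a_13 = floor((36 + 32)/68) = 1.
  m_14 = 68*1 - 32 = 36, d_14 = (1364 - 36^2)/68 = 68/68 = 1, a_14 = floor((36 + 36)/1) = 72.
  m_15 = 1*72 - 36 = 36, d_15 = (1364 - 36^2)/1 = 68/1 = 68: (m_15, d_15) = (m_1, d_1) = (36, 68), so from here the quotients repeat a_1, ..., a_14; the period length is 14.
So sqrt(1364) = [36; (1, 13, 1, 3, 1, 2, 6, 2, 1, 3, 1, 13, 1, 72)] with period length k = 14.
k is even, so the fundamental solution of x^2 - 1364y^2 = 1 is (p_{k-1}, q_{k-1}) = (p_13, q_13); compute convergents through index 13.
Convergents (p_i = a_i*p_{i-1} + p_{i-2}, q_i = a_i*q_{i-1} + q_{i-2} with p_{-2}=0, p_{-1}=1, q_{-2}=1, q_{-1}=0):
  i=0: a_0=36, p_0 = 36*1 + 0 = 36, q_0 = 36*0 + 1 = 1.
  i=1: a_1=1, p_1 = 1*36 + 1 = 37, q_1 = 1*1 + 0 = 1.
  i=2: a_2=13, p_2 = 13*37 + 36 = 517, q_2 = 13*1 + 1 = 14.
  i=3: a_3=1, p_3 = 1*517 + 37 = 554, q_3 = 1*14 + 1 = 15.
  i=4: a_4=3, p_4 = 3*554 + 517 = 2179, q_4 = 3*15 + 14 = 59.
  i=5: a_5=1, p_5 = 1*2179 + 554 = 2733, q_5 = 1*59 + 15 = 74.
  i=6: a_6=2, p_6 = 2*2733 + 2179 = 7645, q_6 = 2*74 + 59 = 207.
  i=7: a_7=6, p_7 = 6*7645 + 2733 = 48603, q_7 = 6*207 + 74 = 1316.
  i=8: a_8=2, p_8 = 2*48603 + 7645 = 104851, q_8 = 2*1316 + 207 = 2839.
  i=9: a_9=1, p_9 = 1*104851 + 48603 = 153454, q_9 = 1*2839 + 1316 = 4155.
  i=10: a_10=3, p_10 = 3*153454 + 104851 = 565213, q_10 = 3*4155 + 2839 = 15304.
  i=11: a_11=1, p_11 = 1*565213 + 153454 = 718667, q_11 = 1*15304 + 4155 = 19459.
  i=12: a_12=13, p_12 = 13*718667 + 565213 = 9907884, q_12 = 13*19459 + 15304 = 268271.
  i=13: a_13=1, p_13 = 1*9907884 + 718667 = 10626551, q_13 = 1*268271 + 19459 = 287730.
Check: 10626551^2 - 1364*287730^2 = 112923586155601 - 112923586155600 = 1, so (x, y) = (10626551, 287730) solves the equation, and by the theorem it is the least positive solution.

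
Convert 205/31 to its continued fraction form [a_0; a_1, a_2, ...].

[6; 1, 1, 1, 1, 2, 2]

Run the Euclidean algorithm on 205 and 31; the successive quotients are the partial quotients a_0, a_1, ... (each step inverts the fractional part left over by the previous one):
  205 = 6*31 + 19, so a_0 = 6.
  31 = 1*19 + 12, so a_1 = 1.
  19 = 1*12 + 7, so a_2 = 1.
  12 = 1*7 + 5, so a_3 = 1.
  7 = 1*5 + 2, so a_4 = 1.
  5 = 2*2 + 1, so a_5 = 2.
  2 = 2*1 + 0, so a_6 = 2.
The remainder reaches 0 after 7 divisions, so the expansion has 7 partial quotients, read off in order.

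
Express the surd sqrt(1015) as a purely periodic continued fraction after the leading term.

[31; (1, 6, 10, 2, 10, 6, 1, 62)]

Write x_i = (sqrt(1015) + m_i)/d_i with (m_0, d_0) = (0, 1). a_0 = floor(sqrt(1015)) = 31, since 31^2 = 961 <= 1015 < 1024 = 32^2.
Iterate m_{i+1} = d_i*a_i - m_i, d_{i+1} = (1015 - m_{i+1}^2)/d_i, a_{i+1} = floor((a_0 + m_{i+1})/d_{i+1}):
  m_1 = 1*31 - 0 = 31, d_1 = (1015 - 31^2)/1 = 54/1 = 54, a_1 = floor((31 + 31)/54) = 1.
  m_2 = 54*1 - 31 = 23, d_2 = (1015 - 23^2)/54 = 486/54 = 9, a_2 = floor((31 + 23)/9) = 6.
  m_3 = 9*6 - 23 = 31, d_3 = (1015 - 31^2)/9 = 54/9 = 6, a_3 = floor((31 + 31)/6) = 10.
  m_4 = 6*10 - 31 = 29, d_4 = (1015 - 29^2)/6 = 174/6 = 29, a_4 = floor((31 + 29)/29) = 2.
  m_5 = 29*2 - 29 = 29, d_5 = (1015 - 29^2)/29 = 174/29 = 6, a_5 = floor((31 + 29)/6) = 10.
  m_6 = 6*10 - 29 = 31, d_6 = (1015 - 31^2)/6 = 54/6 = 9, a_6 = floor((31 + 31)/9) = 6.
  m_7 = 9*6 - 31 = 23, d_7 = (1015 - 23^2)/9 = 486/9 = 54, a_7 = floor((31 + 23)/54) = 1.
  m_8 = 54*1 - 23 = 31, d_8 = (1015 - 31^2)/54 = 54/54 = 1, a_8 = floor((31 + 31)/1) = 62.
  m_9 = 1*62 - 31 = 31, d_9 = (1015 - 31^2)/1 = 54/1 = 54: (m_9, d_9) = (m_1, d_1) = (31, 54), so from here the quotients repeat a_1, ..., a_8; the period length is 8.
Hence the expansion of sqrt(1015) is a_0 = 31 followed by the repeating block 1, 6, 10, 2, 10, 6, 1, 62 (period 8).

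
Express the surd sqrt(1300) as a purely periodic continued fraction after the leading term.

Write x_i = (sqrt(1300) + m_i)/d_i with (m_0, d_0) = (0, 1). a_0 = floor(sqrt(1300)) = 36, since 36^2 = 1296 <= 1300 < 1369 = 37^2.
Iterate m_{i+1} = d_i*a_i - m_i, d_{i+1} = (1300 - m_{i+1}^2)/d_i, a_{i+1} = floor((a_0 + m_{i+1})/d_{i+1}):
  m_1 = 1*36 - 0 = 36, d_1 = (1300 - 36^2)/1 = 4/1 = 4, a_1 = floor((36 + 36)/4) = 18.
  m_2 = 4*18 - 36 = 36, d_2 = (1300 - 36^2)/4 = 4/4 = 1, a_2 = floor((36 + 36)/1) = 72.
  m_3 = 1*72 - 36 = 36, d_3 = (1300 - 36^2)/1 = 4/1 = 4: (m_3, d_3) = (m_1, d_1) = (36, 4), so from here the quotients repeat a_1, a_2; the period length is 2.
Hence the expansion of sqrt(1300) is a_0 = 36 followed by the repeating block 18, 72 (period 2).

[36; (18, 72)]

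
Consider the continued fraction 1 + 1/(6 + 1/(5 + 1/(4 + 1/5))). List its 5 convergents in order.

1/1, 7/6, 36/31, 151/130, 791/681

Using the convergent recurrence p_i = a_i*p_{i-1} + p_{i-2}, q_i = a_i*q_{i-1} + q_{i-2} with p_{-2}=0, p_{-1}=1, q_{-2}=1, q_{-1}=0:
  i=0: a_0=1, p_0 = 1*1 + 0 = 1, q_0 = 1*0 + 1 = 1.
  i=1: a_1=6, p_1 = 6*1 + 1 = 7, q_1 = 6*1 + 0 = 6.
  i=2: a_2=5, p_2 = 5*7 + 1 = 36, q_2 = 5*6 + 1 = 31.
  i=3: a_3=4, p_3 = 4*36 + 7 = 151, q_3 = 4*31 + 6 = 130.
  i=4: a_4=5, p_4 = 5*151 + 36 = 791, q_4 = 5*130 + 31 = 681.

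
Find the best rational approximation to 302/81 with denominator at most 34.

Expand x = 302/81 as a continued fraction with the Euclidean algorithm:
  302 = 3*81 + 59, so a_0 = 3.
  81 = 1*59 + 22, so a_1 = 1.
  59 = 2*22 + 15, so a_2 = 2.
  22 = 1*15 + 7, so a_3 = 1.
  15 = 2*7 + 1, so a_4 = 2.
  7 = 7*1 + 0, so a_5 = 7.
so x = [3; 1, 2, 1, 2, 7].
Convergents (p_i = a_i*p_{i-1} + p_{i-2}, q_i = a_i*q_{i-1} + q_{i-2} with p_{-2}=0, p_{-1}=1, q_{-2}=1, q_{-1}=0), until the denominator exceeds 34:
  i=0: a_0=3, p_0 = 3*1 + 0 = 3, q_0 = 3*0 + 1 = 1.
  i=1: a_1=1, p_1 = 1*3 + 1 = 4, q_1 = 1*1 + 0 = 1.
  i=2: a_2=2, p_2 = 2*4 + 3 = 11, q_2 = 2*1 + 1 = 3.
  i=3: a_3=1, p_3 = 1*11 + 4 = 15, q_3 = 1*3 + 1 = 4.
  i=4: a_4=2, p_4 = 2*15 + 11 = 41, q_4 = 2*4 + 3 = 11.
  i=5: a_5=7, p_5 = 7*41 + 15 = 302, q_5 = 7*11 + 4 = 81.
q_5 = 81 > 34, so the last convergent with denominator <= 34 is p_4/q_4 = 41/11.
The closest fraction with denominator <= 34 is either p_4/q_4 or the intermediate fraction (k*p_4 + p_3)/(k*q_4 + q_3) with the largest k >= 1 whose denominator stays <= 34; these approach x as k grows, and every other convergent or intermediate fraction in range is farther away.
Largest k: floor((34 - q_3)/q_4) = floor((34 - 4)/11) = 2.
That gives (2*41 + 15)/(2*11 + 4) = 97/26.
Compare the errors: |x - 41/11| = |302*11 - 41*81|/(81*11) = 1/891, and |x - 97/26| = |302*26 - 97*81|/(81*26) = 5/2106.
Cross-multiplying, 1*2106 = 2106 < 4455 = 5*891, so 1/891 is smaller: the convergent 41/11 is closer to x than 97/26.

41/11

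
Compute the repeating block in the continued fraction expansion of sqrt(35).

Write x_i = (sqrt(35) + m_i)/d_i with (m_0, d_0) = (0, 1). a_0 = floor(sqrt(35)) = 5, since 5^2 = 25 <= 35 < 36 = 6^2.
Iterate m_{i+1} = d_i*a_i - m_i, d_{i+1} = (35 - m_{i+1}^2)/d_i, a_{i+1} = floor((a_0 + m_{i+1})/d_{i+1}):
  m_1 = 1*5 - 0 = 5, d_1 = (35 - 5^2)/1 = 10/1 = 10, a_1 = floor((5 + 5)/10) = 1.
  m_2 = 10*1 - 5 = 5, d_2 = (35 - 5^2)/10 = 10/10 = 1, a_2 = floor((5 + 5)/1) = 10.
  m_3 = 1*10 - 5 = 5, d_3 = (35 - 5^2)/1 = 10/1 = 10: (m_3, d_3) = (m_1, d_1) = (5, 10), so from here the quotients repeat a_1, a_2; the period length is 2.
Hence the expansion of sqrt(35) is a_0 = 5 followed by the repeating block 1, 10 (period 2).

[5; (1, 10)]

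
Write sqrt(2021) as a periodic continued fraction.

Write x_i = (sqrt(2021) + m_i)/d_i with (m_0, d_0) = (0, 1). a_0 = floor(sqrt(2021)) = 44, since 44^2 = 1936 <= 2021 < 2025 = 45^2.
Iterate m_{i+1} = d_i*a_i - m_i, d_{i+1} = (2021 - m_{i+1}^2)/d_i, a_{i+1} = floor((a_0 + m_{i+1})/d_{i+1}):
  m_1 = 1*44 - 0 = 44, d_1 = (2021 - 44^2)/1 = 85/1 = 85, a_1 = floor((44 + 44)/85) = 1.
  m_2 = 85*1 - 44 = 41, d_2 = (2021 - 41^2)/85 = 340/85 = 4, a_2 = floor((44 + 41)/4) = 21.
  m_3 = 4*21 - 41 = 43, d_3 = (2021 - 43^2)/4 = 172/4 = 43, a_3 = floor((44 + 43)/43) = 2.
  m_4 = 43*2 - 43 = 43, d_4 = (2021 - 43^2)/43 = 172/43 = 4, a_4 = floor((44 + 43)/4) = 21.
  m_5 = 4*21 - 43 = 41, d_5 = (2021 - 41^2)/4 = 340/4 = 85, a_5 = floor((44 + 41)/85) = 1.
  m_6 = 85*1 - 41 = 44, d_6 = (2021 - 44^2)/85 = 85/85 = 1, a_6 = floor((44 + 44)/1) = 88.
  m_7 = 1*88 - 44 = 44, d_7 = (2021 - 44^2)/1 = 85/1 = 85: (m_7, d_7) = (m_1, d_1) = (44, 85), so from here the quotients repeat a_1, ..., a_6; the period length is 6.
Hence the expansion of sqrt(2021) is a_0 = 44 followed by the repeating block 1, 21, 2, 21, 1, 88 (period 6).

[44; (1, 21, 2, 21, 1, 88)]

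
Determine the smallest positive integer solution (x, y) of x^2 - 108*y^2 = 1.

First expand sqrt(108) as a continued fraction. With x_i = (sqrt(108) + m_i)/d_i and (m_0, d_0) = (0, 1): a_0 = floor(sqrt(108)) = 10, since 10^2 = 100 <= 108 < 121 = 11^2.
Iterate m_{i+1} = d_i*a_i - m_i, d_{i+1} = (108 - m_{i+1}^2)/d_i, a_{i+1} = floor((a_0 + m_{i+1})/d_{i+1}):
  m_1 = 1*10 - 0 = 10, d_1 = (108 - 10^2)/1 = 8/1 = 8, a_1 = floor((10 + 10)/8) = 2.
  m_2 = 8*2 - 10 = 6, d_2 = (108 - 6^2)/8 = 72/8 = 9, a_2 = floor((10 + 6)/9) = 1.
  m_3 = 9*1 - 6 = 3, d_3 = (108 - 3^2)/9 = 99/9 = 11, a_3 = floor((10 + 3)/11) = 1.
  m_4 = 11*1 - 3 = 8, d_4 = (108 - 8^2)/11 = 44/11 = 4, a_4 = floor((10 + 8)/4) = 4.
  m_5 = 4*4 - 8 = 8, d_5 = (108 - 8^2)/4 = 44/4 = 11, a_5 = floor((10 + 8)/11) = 1.
  m_6 = 11*1 - 8 = 3, d_6 = (108 - 3^2)/11 = 99/11 = 9, a_6 = floor((10 + 3)/9) = 1.
  m_7 = 9*1 - 3 = 6, d_7 = (108 - 6^2)/9 = 72/9 = 8, a_7 = floor((10 + 6)/8) = 2.
  m_8 = 8*2 - 6 = 10, d_8 = (108 - 10^2)/8 = 8/8 = 1, a_8 = floor((10 + 10)/1) = 20.
  m_9 = 1*20 - 10 = 10, d_9 = (108 - 10^2)/1 = 8/1 = 8: (m_9, d_9) = (m_1, d_1) = (10, 8), so from here the quotients repeat a_1, ..., a_8; the period length is 8.
So sqrt(108) = [10; (2, 1, 1, 4, 1, 1, 2, 20)] with period length k = 8.
k is even, so the fundamental solution of x^2 - 108y^2 = 1 is (p_{k-1}, q_{k-1}) = (p_7, q_7); compute convergents through index 7.
Convergents (p_i = a_i*p_{i-1} + p_{i-2}, q_i = a_i*q_{i-1} + q_{i-2} with p_{-2}=0, p_{-1}=1, q_{-2}=1, q_{-1}=0):
  i=0: a_0=10, p_0 = 10*1 + 0 = 10, q_0 = 10*0 + 1 = 1.
  i=1: a_1=2, p_1 = 2*10 + 1 = 21, q_1 = 2*1 + 0 = 2.
  i=2: a_2=1, p_2 = 1*21 + 10 = 31, q_2 = 1*2 + 1 = 3.
  i=3: a_3=1, p_3 = 1*31 + 21 = 52, q_3 = 1*3 + 2 = 5.
  i=4: a_4=4, p_4 = 4*52 + 31 = 239, q_4 = 4*5 + 3 = 23.
  i=5: a_5=1, p_5 = 1*239 + 52 = 291, q_5 = 1*23 + 5 = 28.
  i=6: a_6=1, p_6 = 1*291 + 239 = 530, q_6 = 1*28 + 23 = 51.
  i=7: a_7=2, p_7 = 2*530 + 291 = 1351, q_7 = 2*51 + 28 = 130.
Check: 1351^2 - 108*130^2 = 1825201 - 1825200 = 1, so (x, y) = (1351, 130) solves the equation, and by the theorem it is the least positive solution.

(x, y) = (1351, 130)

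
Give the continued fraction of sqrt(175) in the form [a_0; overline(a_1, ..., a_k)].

Write x_i = (sqrt(175) + m_i)/d_i with (m_0, d_0) = (0, 1). a_0 = floor(sqrt(175)) = 13, since 13^2 = 169 <= 175 < 196 = 14^2.
Iterate m_{i+1} = d_i*a_i - m_i, d_{i+1} = (175 - m_{i+1}^2)/d_i, a_{i+1} = floor((a_0 + m_{i+1})/d_{i+1}):
  m_1 = 1*13 - 0 = 13, d_1 = (175 - 13^2)/1 = 6/1 = 6, a_1 = floor((13 + 13)/6) = 4.
  m_2 = 6*4 - 13 = 11, d_2 = (175 - 11^2)/6 = 54/6 = 9, a_2 = floor((13 + 11)/9) = 2.
  m_3 = 9*2 - 11 = 7, d_3 = (175 - 7^2)/9 = 126/9 = 14, a_3 = floor((13 + 7)/14) = 1.
  m_4 = 14*1 - 7 = 7, d_4 = (175 - 7^2)/14 = 126/14 = 9, a_4 = floor((13 + 7)/9) = 2.
  m_5 = 9*2 - 7 = 11, d_5 = (175 - 11^2)/9 = 54/9 = 6, a_5 = floor((13 + 11)/6) = 4.
  m_6 = 6*4 - 11 = 13, d_6 = (175 - 13^2)/6 = 6/6 = 1, a_6 = floor((13 + 13)/1) = 26.
  m_7 = 1*26 - 13 = 13, d_7 = (175 - 13^2)/1 = 6/1 = 6: (m_7, d_7) = (m_1, d_1) = (13, 6), so from here the quotients repeat a_1, ..., a_6; the period length is 6.
Hence the expansion of sqrt(175) is a_0 = 13 followed by the repeating block 4, 2, 1, 2, 4, 26 (period 6).

[13; overline(4, 2, 1, 2, 4, 26)]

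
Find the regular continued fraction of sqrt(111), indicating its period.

Write x_i = (sqrt(111) + m_i)/d_i with (m_0, d_0) = (0, 1). a_0 = floor(sqrt(111)) = 10, since 10^2 = 100 <= 111 < 121 = 11^2.
Iterate m_{i+1} = d_i*a_i - m_i, d_{i+1} = (111 - m_{i+1}^2)/d_i, a_{i+1} = floor((a_0 + m_{i+1})/d_{i+1}):
  m_1 = 1*10 - 0 = 10, d_1 = (111 - 10^2)/1 = 11/1 = 11, a_1 = floor((10 + 10)/11) = 1.
  m_2 = 11*1 - 10 = 1, d_2 = (111 - 1^2)/11 = 110/11 = 10, a_2 = floor((10 + 1)/10) = 1.
  m_3 = 10*1 - 1 = 9, d_3 = (111 - 9^2)/10 = 30/10 = 3, a_3 = floor((10 + 9)/3) = 6.
  m_4 = 3*6 - 9 = 9, d_4 = (111 - 9^2)/3 = 30/3 = 10, a_4 = floor((10 + 9)/10) = 1.
  m_5 = 10*1 - 9 = 1, d_5 = (111 - 1^2)/10 = 110/10 = 11, a_5 = floor((10 + 1)/11) = 1.
  m_6 = 11*1 - 1 = 10, d_6 = (111 - 10^2)/11 = 11/11 = 1, a_6 = floor((10 + 10)/1) = 20.
  m_7 = 1*20 - 10 = 10, d_7 = (111 - 10^2)/1 = 11/1 = 11: (m_7, d_7) = (m_1, d_1) = (10, 11), so from here the quotients repeat a_1, ..., a_6; the period length is 6.
Hence the expansion of sqrt(111) is a_0 = 10 followed by the repeating block 1, 1, 6, 1, 1, 20 (period 6).

[10; (1, 1, 6, 1, 1, 20)]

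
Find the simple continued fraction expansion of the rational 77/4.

[19; 4]

Run the Euclidean algorithm on 77 and 4; the successive quotients are the partial quotients a_0, a_1, ... (each step inverts the fractional part left over by the previous one):
  77 = 19*4 + 1, so a_0 = 19.
  4 = 4*1 + 0, so a_1 = 4.
The remainder reaches 0 after 2 divisions, so the expansion has 2 partial quotients, read off in order.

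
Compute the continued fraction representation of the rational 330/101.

[3; 3, 1, 2, 1, 6]

Run the Euclidean algorithm on 330 and 101; the successive quotients are the partial quotients a_0, a_1, ... (each step inverts the fractional part left over by the previous one):
  330 = 3*101 + 27, so a_0 = 3.
  101 = 3*27 + 20, so a_1 = 3.
  27 = 1*20 + 7, so a_2 = 1.
  20 = 2*7 + 6, so a_3 = 2.
  7 = 1*6 + 1, so a_4 = 1.
  6 = 6*1 + 0, so a_5 = 6.
The remainder reaches 0 after 6 divisions, so the expansion has 6 partial quotients, read off in order.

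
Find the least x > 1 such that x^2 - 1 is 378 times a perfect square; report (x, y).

(x, y) = (8749, 450)

First expand sqrt(378) as a continued fraction. With x_i = (sqrt(378) + m_i)/d_i and (m_0, d_0) = (0, 1): a_0 = floor(sqrt(378)) = 19, since 19^2 = 361 <= 378 < 400 = 20^2.
Iterate m_{i+1} = d_i*a_i - m_i, d_{i+1} = (378 - m_{i+1}^2)/d_i, a_{i+1} = floor((a_0 + m_{i+1})/d_{i+1}):
  m_1 = 1*19 - 0 = 19, d_1 = (378 - 19^2)/1 = 17/1 = 17, a_1 = floor((19 + 19)/17) = 2.
  m_2 = 17*2 - 19 = 15, d_2 = (378 - 15^2)/17 = 153/17 = 9, a_2 = floor((19 + 15)/9) = 3.
  m_3 = 9*3 - 15 = 12, d_3 = (378 - 12^2)/9 = 234/9 = 26, a_3 = floor((19 + 12)/26) = 1.
  m_4 = 26*1 - 12 = 14, d_4 = (378 - 14^2)/26 = 182/26 = 7, a_4 = floor((19 + 14)/7) = 4.
  m_5 = 7*4 - 14 = 14, d_5 = (378 - 14^2)/7 = 182/7 = 26, a_5 = floor((19 + 14)/26) = 1.
  m_6 = 26*1 - 14 = 12, d_6 = (378 - 12^2)/26 = 234/26 = 9, a_6 = floor((19 + 12)/9) = 3.
  m_7 = 9*3 - 12 = 15, d_7 = (378 - 15^2)/9 = 153/9 = 17, a_7 = floor((19 + 15)/17) = 2.
  m_8 = 17*2 - 15 = 19, d_8 = (378 - 19^2)/17 = 17/17 = 1, a_8 = floor((19 + 19)/1) = 38.
  m_9 = 1*38 - 19 = 19, d_9 = (378 - 19^2)/1 = 17/1 = 17: (m_9, d_9) = (m_1, d_1) = (19, 17), so from here the quotients repeat a_1, ..., a_8; the period length is 8.
So sqrt(378) = [19; (2, 3, 1, 4, 1, 3, 2, 38)] with period length k = 8.
k is even, so the fundamental solution of x^2 - 378y^2 = 1 is (p_{k-1}, q_{k-1}) = (p_7, q_7); compute convergents through index 7.
Convergents (p_i = a_i*p_{i-1} + p_{i-2}, q_i = a_i*q_{i-1} + q_{i-2} with p_{-2}=0, p_{-1}=1, q_{-2}=1, q_{-1}=0):
  i=0: a_0=19, p_0 = 19*1 + 0 = 19, q_0 = 19*0 + 1 = 1.
  i=1: a_1=2, p_1 = 2*19 + 1 = 39, q_1 = 2*1 + 0 = 2.
  i=2: a_2=3, p_2 = 3*39 + 19 = 136, q_2 = 3*2 + 1 = 7.
  i=3: a_3=1, p_3 = 1*136 + 39 = 175, q_3 = 1*7 + 2 = 9.
  i=4: a_4=4, p_4 = 4*175 + 136 = 836, q_4 = 4*9 + 7 = 43.
  i=5: a_5=1, p_5 = 1*836 + 175 = 1011, q_5 = 1*43 + 9 = 52.
  i=6: a_6=3, p_6 = 3*1011 + 836 = 3869, q_6 = 3*52 + 43 = 199.
  i=7: a_7=2, p_7 = 2*3869 + 1011 = 8749, q_7 = 2*199 + 52 = 450.
Check: 8749^2 - 378*450^2 = 76545001 - 76545000 = 1, so (x, y) = (8749, 450) solves the equation, and by the theorem it is the least positive solution.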